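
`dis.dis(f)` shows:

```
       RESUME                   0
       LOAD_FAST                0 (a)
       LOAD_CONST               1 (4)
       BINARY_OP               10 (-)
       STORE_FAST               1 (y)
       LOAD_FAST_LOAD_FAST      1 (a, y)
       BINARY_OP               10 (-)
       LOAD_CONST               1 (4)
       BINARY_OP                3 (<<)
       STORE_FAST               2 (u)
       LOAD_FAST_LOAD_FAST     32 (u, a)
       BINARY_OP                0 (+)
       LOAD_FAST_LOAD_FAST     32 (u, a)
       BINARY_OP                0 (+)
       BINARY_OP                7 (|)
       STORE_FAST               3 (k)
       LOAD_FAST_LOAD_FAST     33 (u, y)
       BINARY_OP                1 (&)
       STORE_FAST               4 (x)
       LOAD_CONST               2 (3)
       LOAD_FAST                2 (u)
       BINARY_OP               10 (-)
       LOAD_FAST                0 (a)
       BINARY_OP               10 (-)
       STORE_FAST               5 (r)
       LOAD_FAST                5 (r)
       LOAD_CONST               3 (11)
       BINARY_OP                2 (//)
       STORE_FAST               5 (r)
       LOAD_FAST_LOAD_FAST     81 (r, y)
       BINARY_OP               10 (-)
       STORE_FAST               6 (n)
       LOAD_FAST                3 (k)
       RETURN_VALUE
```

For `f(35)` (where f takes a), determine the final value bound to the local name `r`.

-9

LOAD_FAST a → push 35. Stack: [35]
LOAD_CONST → push 4. Stack: [35, 4]
BINARY_OP - → 35 - 4 = 31. Stack: [31]
STORE_FAST y → y=31. Stack: []
LOAD_FAST_LOAD_FAST a,y → push 35,31. Stack: [35, 31]
BINARY_OP - → 35 - 31 = 4. Stack: [4]
LOAD_CONST → push 4. Stack: [4, 4]
BINARY_OP << → 4 << 4 = 64. Stack: [64]
STORE_FAST u → u=64. Stack: []
LOAD_FAST_LOAD_FAST u,a → push 64,35. Stack: [64, 35]
BINARY_OP + → 64 + 35 = 99. Stack: [99]
LOAD_FAST_LOAD_FAST u,a → push 64,35. Stack: [99, 64, 35]
BINARY_OP + → 64 + 35 = 99. Stack: [99, 99]
BINARY_OP | → 99 | 99 = 99. Stack: [99]
STORE_FAST k → k=99. Stack: []
LOAD_FAST_LOAD_FAST u,y → push 64,31. Stack: [64, 31]
BINARY_OP & → 64 & 31 = 0. Stack: [0]
STORE_FAST x → x=0. Stack: []
LOAD_CONST → push 3. Stack: [3]
LOAD_FAST u → push 64. Stack: [3, 64]
BINARY_OP - → 3 - 64 = -61. Stack: [-61]
LOAD_FAST a → push 35. Stack: [-61, 35]
BINARY_OP - → -61 - 35 = -96. Stack: [-96]
STORE_FAST r → r=-96. Stack: []
LOAD_FAST r → push -96. Stack: [-96]
LOAD_CONST → push 11. Stack: [-96, 11]
BINARY_OP // → -96 // 11 = -9. Stack: [-9]
STORE_FAST r → r=-9. Stack: []
LOAD_FAST_LOAD_FAST r,y → push -9,31. Stack: [-9, 31]
BINARY_OP - → -9 - 31 = -40. Stack: [-40]
STORE_FAST n → n=-40. Stack: []
LOAD_FAST k → push 99. Stack: [99]
RETURN_VALUE → return 99.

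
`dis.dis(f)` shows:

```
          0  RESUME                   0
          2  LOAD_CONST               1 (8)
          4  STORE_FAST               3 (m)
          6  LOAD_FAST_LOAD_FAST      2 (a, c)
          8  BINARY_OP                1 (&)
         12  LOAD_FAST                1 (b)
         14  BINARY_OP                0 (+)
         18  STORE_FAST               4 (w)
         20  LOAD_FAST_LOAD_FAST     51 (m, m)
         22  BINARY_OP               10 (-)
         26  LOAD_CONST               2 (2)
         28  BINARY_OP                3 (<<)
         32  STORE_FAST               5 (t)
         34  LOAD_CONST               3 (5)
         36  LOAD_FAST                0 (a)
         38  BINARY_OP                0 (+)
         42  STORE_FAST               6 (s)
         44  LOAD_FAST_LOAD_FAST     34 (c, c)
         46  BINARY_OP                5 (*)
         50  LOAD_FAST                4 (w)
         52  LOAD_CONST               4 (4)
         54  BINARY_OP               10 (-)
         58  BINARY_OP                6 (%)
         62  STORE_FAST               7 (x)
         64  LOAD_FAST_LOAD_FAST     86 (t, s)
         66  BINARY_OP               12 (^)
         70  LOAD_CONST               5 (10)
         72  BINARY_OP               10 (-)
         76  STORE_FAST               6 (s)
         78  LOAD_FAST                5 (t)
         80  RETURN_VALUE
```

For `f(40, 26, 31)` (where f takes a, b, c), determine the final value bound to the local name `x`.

LOAD_CONST → push 8. Stack: [8]
STORE_FAST m → m=8. Stack: []
LOAD_FAST_LOAD_FAST a,c → push 40,31. Stack: [40, 31]
BINARY_OP & → 40 & 31 = 8. Stack: [8]
LOAD_FAST b → push 26. Stack: [8, 26]
BINARY_OP + → 8 + 26 = 34. Stack: [34]
STORE_FAST w → w=34. Stack: []
LOAD_FAST_LOAD_FAST m,m → push 8,8. Stack: [8, 8]
BINARY_OP - → 8 - 8 = 0. Stack: [0]
LOAD_CONST → push 2. Stack: [0, 2]
BINARY_OP << → 0 << 2 = 0. Stack: [0]
STORE_FAST t → t=0. Stack: []
LOAD_CONST → push 5. Stack: [5]
LOAD_FAST a → push 40. Stack: [5, 40]
BINARY_OP + → 5 + 40 = 45. Stack: [45]
STORE_FAST s → s=45. Stack: []
LOAD_FAST_LOAD_FAST c,c → push 31,31. Stack: [31, 31]
BINARY_OP * → 31 * 31 = 961. Stack: [961]
LOAD_FAST w → push 34. Stack: [961, 34]
LOAD_CONST → push 4. Stack: [961, 34, 4]
BINARY_OP - → 34 - 4 = 30. Stack: [961, 30]
BINARY_OP % → 961 % 30 = 1. Stack: [1]
STORE_FAST x → x=1. Stack: []
LOAD_FAST_LOAD_FAST t,s → push 0,45. Stack: [0, 45]
BINARY_OP ^ → 0 ^ 45 = 45. Stack: [45]
LOAD_CONST → push 10. Stack: [45, 10]
BINARY_OP - → 45 - 10 = 35. Stack: [35]
STORE_FAST s → s=35. Stack: []
LOAD_FAST t → push 0. Stack: [0]
RETURN_VALUE → return 0.

1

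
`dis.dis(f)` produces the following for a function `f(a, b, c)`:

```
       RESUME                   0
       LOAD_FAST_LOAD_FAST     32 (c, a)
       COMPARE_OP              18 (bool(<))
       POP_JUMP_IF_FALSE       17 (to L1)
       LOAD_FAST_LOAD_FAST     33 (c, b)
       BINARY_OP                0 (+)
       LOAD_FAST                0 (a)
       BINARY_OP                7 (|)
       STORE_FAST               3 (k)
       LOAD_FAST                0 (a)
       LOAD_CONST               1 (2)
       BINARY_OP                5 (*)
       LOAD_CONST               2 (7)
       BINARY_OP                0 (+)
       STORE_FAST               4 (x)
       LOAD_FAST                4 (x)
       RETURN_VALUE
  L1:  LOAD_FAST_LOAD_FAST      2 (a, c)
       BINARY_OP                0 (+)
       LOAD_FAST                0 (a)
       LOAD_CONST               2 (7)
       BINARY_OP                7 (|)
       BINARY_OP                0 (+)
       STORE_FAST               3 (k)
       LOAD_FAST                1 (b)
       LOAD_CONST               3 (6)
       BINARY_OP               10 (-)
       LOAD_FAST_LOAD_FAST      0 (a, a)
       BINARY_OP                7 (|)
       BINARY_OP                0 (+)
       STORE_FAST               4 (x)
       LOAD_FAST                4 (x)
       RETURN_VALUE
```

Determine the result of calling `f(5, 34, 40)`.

33

LOAD_FAST_LOAD_FAST c,a → push 40,5. Stack: [40, 5]
COMPARE_OP bool(<) → 40 vs 5 = False. Stack: [False]
POP_JUMP_IF_FALSE → pop False; jump. Stack: []
LOAD_FAST_LOAD_FAST a,c → push 5,40. Stack: [5, 40]
BINARY_OP + → 5 + 40 = 45. Stack: [45]
LOAD_FAST a → push 5. Stack: [45, 5]
LOAD_CONST → push 7. Stack: [45, 5, 7]
BINARY_OP | → 5 | 7 = 7. Stack: [45, 7]
BINARY_OP + → 45 + 7 = 52. Stack: [52]
STORE_FAST k → k=52. Stack: []
LOAD_FAST b → push 34. Stack: [34]
LOAD_CONST → push 6. Stack: [34, 6]
BINARY_OP - → 34 - 6 = 28. Stack: [28]
LOAD_FAST_LOAD_FAST a,a → push 5,5. Stack: [28, 5, 5]
BINARY_OP | → 5 | 5 = 5. Stack: [28, 5]
BINARY_OP + → 28 + 5 = 33. Stack: [33]
STORE_FAST x → x=33. Stack: []
LOAD_FAST x → push 33. Stack: [33]
RETURN_VALUE → return 33.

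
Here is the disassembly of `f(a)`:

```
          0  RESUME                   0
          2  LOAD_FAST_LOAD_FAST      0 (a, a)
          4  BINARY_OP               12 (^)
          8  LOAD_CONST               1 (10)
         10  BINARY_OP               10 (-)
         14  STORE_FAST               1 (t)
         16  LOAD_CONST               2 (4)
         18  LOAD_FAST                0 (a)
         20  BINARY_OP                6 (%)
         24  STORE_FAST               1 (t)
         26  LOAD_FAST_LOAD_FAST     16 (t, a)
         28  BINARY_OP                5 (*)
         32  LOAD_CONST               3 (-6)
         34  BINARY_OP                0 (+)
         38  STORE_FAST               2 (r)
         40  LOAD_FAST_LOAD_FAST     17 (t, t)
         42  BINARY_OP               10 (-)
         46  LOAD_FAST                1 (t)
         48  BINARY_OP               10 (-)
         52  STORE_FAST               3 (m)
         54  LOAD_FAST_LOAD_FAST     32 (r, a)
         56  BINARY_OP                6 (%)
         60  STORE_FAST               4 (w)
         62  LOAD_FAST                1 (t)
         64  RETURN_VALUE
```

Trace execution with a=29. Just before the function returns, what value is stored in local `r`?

LOAD_FAST_LOAD_FAST a,a → push 29,29. Stack: [29, 29]
BINARY_OP ^ → 29 ^ 29 = 0. Stack: [0]
LOAD_CONST → push 10. Stack: [0, 10]
BINARY_OP - → 0 - 10 = -10. Stack: [-10]
STORE_FAST t → t=-10. Stack: []
LOAD_CONST → push 4. Stack: [4]
LOAD_FAST a → push 29. Stack: [4, 29]
BINARY_OP % → 4 % 29 = 4. Stack: [4]
STORE_FAST t → t=4. Stack: []
LOAD_FAST_LOAD_FAST t,a → push 4,29. Stack: [4, 29]
BINARY_OP * → 4 * 29 = 116. Stack: [116]
LOAD_CONST → push -6. Stack: [116, -6]
BINARY_OP + → 116 + -6 = 110. Stack: [110]
STORE_FAST r → r=110. Stack: []
LOAD_FAST_LOAD_FAST t,t → push 4,4. Stack: [4, 4]
BINARY_OP - → 4 - 4 = 0. Stack: [0]
LOAD_FAST t → push 4. Stack: [0, 4]
BINARY_OP - → 0 - 4 = -4. Stack: [-4]
STORE_FAST m → m=-4. Stack: []
LOAD_FAST_LOAD_FAST r,a → push 110,29. Stack: [110, 29]
BINARY_OP % → 110 % 29 = 23. Stack: [23]
STORE_FAST w → w=23. Stack: []
LOAD_FAST t → push 4. Stack: [4]
RETURN_VALUE → return 4.

110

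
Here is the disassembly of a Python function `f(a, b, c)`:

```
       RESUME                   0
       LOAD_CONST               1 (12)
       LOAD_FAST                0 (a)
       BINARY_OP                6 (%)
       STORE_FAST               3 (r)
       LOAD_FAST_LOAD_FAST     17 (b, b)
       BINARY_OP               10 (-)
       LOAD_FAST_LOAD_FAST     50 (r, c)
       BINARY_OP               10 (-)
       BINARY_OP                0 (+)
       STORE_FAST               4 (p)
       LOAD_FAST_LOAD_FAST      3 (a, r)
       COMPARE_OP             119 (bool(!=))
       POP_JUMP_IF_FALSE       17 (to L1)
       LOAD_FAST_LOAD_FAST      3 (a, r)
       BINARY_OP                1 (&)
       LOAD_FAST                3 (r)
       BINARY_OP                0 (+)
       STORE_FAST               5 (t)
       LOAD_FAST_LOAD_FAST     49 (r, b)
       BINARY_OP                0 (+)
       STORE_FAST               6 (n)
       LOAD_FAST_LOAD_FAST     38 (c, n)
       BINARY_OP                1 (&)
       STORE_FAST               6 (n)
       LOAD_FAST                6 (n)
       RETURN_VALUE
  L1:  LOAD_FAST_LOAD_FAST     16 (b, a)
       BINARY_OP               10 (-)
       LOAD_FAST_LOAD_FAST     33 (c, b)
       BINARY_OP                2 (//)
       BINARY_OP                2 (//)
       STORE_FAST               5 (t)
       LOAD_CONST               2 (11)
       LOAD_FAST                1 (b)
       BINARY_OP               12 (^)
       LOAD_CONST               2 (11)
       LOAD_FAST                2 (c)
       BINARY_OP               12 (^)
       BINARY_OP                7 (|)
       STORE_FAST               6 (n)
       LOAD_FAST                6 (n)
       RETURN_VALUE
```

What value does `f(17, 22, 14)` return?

2

LOAD_CONST → push 12. Stack: [12]
LOAD_FAST a → push 17. Stack: [12, 17]
BINARY_OP % → 12 % 17 = 12. Stack: [12]
STORE_FAST r → r=12. Stack: []
LOAD_FAST_LOAD_FAST b,b → push 22,22. Stack: [22, 22]
BINARY_OP - → 22 - 22 = 0. Stack: [0]
LOAD_FAST_LOAD_FAST r,c → push 12,14. Stack: [0, 12, 14]
BINARY_OP - → 12 - 14 = -2. Stack: [0, -2]
BINARY_OP + → 0 + -2 = -2. Stack: [-2]
STORE_FAST p → p=-2. Stack: []
LOAD_FAST_LOAD_FAST a,r → push 17,12. Stack: [17, 12]
COMPARE_OP bool(!=) → 17 vs 12 = True. Stack: [True]
POP_JUMP_IF_FALSE → pop True; no jump. Stack: []
LOAD_FAST_LOAD_FAST a,r → push 17,12. Stack: [17, 12]
BINARY_OP & → 17 & 12 = 0. Stack: [0]
LOAD_FAST r → push 12. Stack: [0, 12]
BINARY_OP + → 0 + 12 = 12. Stack: [12]
STORE_FAST t → t=12. Stack: []
LOAD_FAST_LOAD_FAST r,b → push 12,22. Stack: [12, 22]
BINARY_OP + → 12 + 22 = 34. Stack: [34]
STORE_FAST n → n=34. Stack: []
LOAD_FAST_LOAD_FAST c,n → push 14,34. Stack: [14, 34]
BINARY_OP & → 14 & 34 = 2. Stack: [2]
STORE_FAST n → n=2. Stack: []
LOAD_FAST n → push 2. Stack: [2]
RETURN_VALUE → return 2.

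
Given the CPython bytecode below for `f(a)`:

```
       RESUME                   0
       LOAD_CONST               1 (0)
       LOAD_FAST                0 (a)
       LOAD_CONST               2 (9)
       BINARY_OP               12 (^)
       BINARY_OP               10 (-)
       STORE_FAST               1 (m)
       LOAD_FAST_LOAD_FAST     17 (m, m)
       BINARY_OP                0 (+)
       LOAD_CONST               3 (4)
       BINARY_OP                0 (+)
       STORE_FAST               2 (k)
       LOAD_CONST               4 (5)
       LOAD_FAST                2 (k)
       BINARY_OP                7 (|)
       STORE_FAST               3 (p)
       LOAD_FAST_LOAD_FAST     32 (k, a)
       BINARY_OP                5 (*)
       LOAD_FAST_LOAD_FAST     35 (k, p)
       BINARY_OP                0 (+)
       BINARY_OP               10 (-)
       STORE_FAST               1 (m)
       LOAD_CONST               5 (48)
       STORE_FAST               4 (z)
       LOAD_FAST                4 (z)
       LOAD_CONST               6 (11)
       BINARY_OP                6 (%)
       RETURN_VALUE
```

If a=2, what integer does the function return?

LOAD_CONST → push 0. Stack: [0]
LOAD_FAST a → push 2. Stack: [0, 2]
LOAD_CONST → push 9. Stack: [0, 2, 9]
BINARY_OP ^ → 2 ^ 9 = 11. Stack: [0, 11]
BINARY_OP - → 0 - 11 = -11. Stack: [-11]
STORE_FAST m → m=-11. Stack: []
LOAD_FAST_LOAD_FAST m,m → push -11,-11. Stack: [-11, -11]
BINARY_OP + → -11 + -11 = -22. Stack: [-22]
LOAD_CONST → push 4. Stack: [-22, 4]
BINARY_OP + → -22 + 4 = -18. Stack: [-18]
STORE_FAST k → k=-18. Stack: []
LOAD_CONST → push 5. Stack: [5]
LOAD_FAST k → push -18. Stack: [5, -18]
BINARY_OP | → 5 | -18 = -17. Stack: [-17]
STORE_FAST p → p=-17. Stack: []
LOAD_FAST_LOAD_FAST k,a → push -18,2. Stack: [-18, 2]
BINARY_OP * → -18 * 2 = -36. Stack: [-36]
LOAD_FAST_LOAD_FAST k,p → push -18,-17. Stack: [-36, -18, -17]
BINARY_OP + → -18 + -17 = -35. Stack: [-36, -35]
BINARY_OP - → -36 - -35 = -1. Stack: [-1]
STORE_FAST m → m=-1. Stack: []
LOAD_CONST → push 48. Stack: [48]
STORE_FAST z → z=48. Stack: []
LOAD_FAST z → push 48. Stack: [48]
LOAD_CONST → push 11. Stack: [48, 11]
BINARY_OP % → 48 % 11 = 4. Stack: [4]
RETURN_VALUE → return 4.

4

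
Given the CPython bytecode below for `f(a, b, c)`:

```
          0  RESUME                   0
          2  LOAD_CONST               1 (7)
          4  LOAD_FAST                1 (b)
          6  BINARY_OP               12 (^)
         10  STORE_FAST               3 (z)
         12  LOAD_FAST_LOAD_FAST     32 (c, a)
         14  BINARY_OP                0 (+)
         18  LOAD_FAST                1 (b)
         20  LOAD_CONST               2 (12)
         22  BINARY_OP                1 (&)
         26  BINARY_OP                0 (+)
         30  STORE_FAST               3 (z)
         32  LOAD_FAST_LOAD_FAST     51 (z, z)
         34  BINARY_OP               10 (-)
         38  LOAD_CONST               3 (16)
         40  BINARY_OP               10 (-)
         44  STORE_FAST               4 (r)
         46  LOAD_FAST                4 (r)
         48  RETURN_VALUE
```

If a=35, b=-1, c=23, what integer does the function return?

LOAD_CONST → push 7. Stack: [7]
LOAD_FAST b → push -1. Stack: [7, -1]
BINARY_OP ^ → 7 ^ -1 = -8. Stack: [-8]
STORE_FAST z → z=-8. Stack: []
LOAD_FAST_LOAD_FAST c,a → push 23,35. Stack: [23, 35]
BINARY_OP + → 23 + 35 = 58. Stack: [58]
LOAD_FAST b → push -1. Stack: [58, -1]
LOAD_CONST → push 12. Stack: [58, -1, 12]
BINARY_OP & → -1 & 12 = 12. Stack: [58, 12]
BINARY_OP + → 58 + 12 = 70. Stack: [70]
STORE_FAST z → z=70. Stack: []
LOAD_FAST_LOAD_FAST z,z → push 70,70. Stack: [70, 70]
BINARY_OP - → 70 - 70 = 0. Stack: [0]
LOAD_CONST → push 16. Stack: [0, 16]
BINARY_OP - → 0 - 16 = -16. Stack: [-16]
STORE_FAST r → r=-16. Stack: []
LOAD_FAST r → push -16. Stack: [-16]
RETURN_VALUE → return -16.

-16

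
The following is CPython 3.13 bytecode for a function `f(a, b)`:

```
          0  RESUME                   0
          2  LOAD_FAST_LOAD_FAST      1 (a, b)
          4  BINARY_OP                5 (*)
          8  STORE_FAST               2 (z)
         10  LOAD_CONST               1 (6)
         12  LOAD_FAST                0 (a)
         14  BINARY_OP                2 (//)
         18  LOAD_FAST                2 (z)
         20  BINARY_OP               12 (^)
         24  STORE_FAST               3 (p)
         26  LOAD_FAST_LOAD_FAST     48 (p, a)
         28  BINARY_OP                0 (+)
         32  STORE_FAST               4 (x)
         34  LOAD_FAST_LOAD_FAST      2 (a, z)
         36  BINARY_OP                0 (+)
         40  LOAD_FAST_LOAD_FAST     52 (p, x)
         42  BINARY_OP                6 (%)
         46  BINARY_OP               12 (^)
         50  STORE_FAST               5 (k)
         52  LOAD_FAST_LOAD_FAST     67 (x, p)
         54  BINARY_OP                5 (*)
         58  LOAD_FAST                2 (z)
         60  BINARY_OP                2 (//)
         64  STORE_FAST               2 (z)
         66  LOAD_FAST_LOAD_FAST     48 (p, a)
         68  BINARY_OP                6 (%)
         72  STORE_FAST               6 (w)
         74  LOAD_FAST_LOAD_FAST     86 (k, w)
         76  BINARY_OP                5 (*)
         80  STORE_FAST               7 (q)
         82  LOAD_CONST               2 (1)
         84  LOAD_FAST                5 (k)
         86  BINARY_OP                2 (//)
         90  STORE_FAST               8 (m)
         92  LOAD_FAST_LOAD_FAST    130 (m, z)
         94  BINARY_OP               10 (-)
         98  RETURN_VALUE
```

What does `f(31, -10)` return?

279

LOAD_FAST_LOAD_FAST a,b → push 31,-10. Stack: [31, -10]
BINARY_OP * → 31 * -10 = -310. Stack: [-310]
STORE_FAST z → z=-310. Stack: []
LOAD_CONST → push 6. Stack: [6]
LOAD_FAST a → push 31. Stack: [6, 31]
BINARY_OP // → 6 // 31 = 0. Stack: [0]
LOAD_FAST z → push -310. Stack: [0, -310]
BINARY_OP ^ → 0 ^ -310 = -310. Stack: [-310]
STORE_FAST p → p=-310. Stack: []
LOAD_FAST_LOAD_FAST p,a → push -310,31. Stack: [-310, 31]
BINARY_OP + → -310 + 31 = -279. Stack: [-279]
STORE_FAST x → x=-279. Stack: []
LOAD_FAST_LOAD_FAST a,z → push 31,-310. Stack: [31, -310]
BINARY_OP + → 31 + -310 = -279. Stack: [-279]
LOAD_FAST_LOAD_FAST p,x → push -310,-279. Stack: [-279, -310, -279]
BINARY_OP % → -310 % -279 = -31. Stack: [-279, -31]
BINARY_OP ^ → -279 ^ -31 = 264. Stack: [264]
STORE_FAST k → k=264. Stack: []
LOAD_FAST_LOAD_FAST x,p → push -279,-310. Stack: [-279, -310]
BINARY_OP * → -279 * -310 = 86490. Stack: [86490]
LOAD_FAST z → push -310. Stack: [86490, -310]
BINARY_OP // → 86490 // -310 = -279. Stack: [-279]
STORE_FAST z → z=-279. Stack: []
LOAD_FAST_LOAD_FAST p,a → push -310,31. Stack: [-310, 31]
BINARY_OP % → -310 % 31 = 0. Stack: [0]
STORE_FAST w → w=0. Stack: []
LOAD_FAST_LOAD_FAST k,w → push 264,0. Stack: [264, 0]
BINARY_OP * → 264 * 0 = 0. Stack: [0]
STORE_FAST q → q=0. Stack: []
LOAD_CONST → push 1. Stack: [1]
LOAD_FAST k → push 264. Stack: [1, 264]
BINARY_OP // → 1 // 264 = 0. Stack: [0]
STORE_FAST m → m=0. Stack: []
LOAD_FAST_LOAD_FAST m,z → push 0,-279. Stack: [0, -279]
BINARY_OP - → 0 - -279 = 279. Stack: [279]
RETURN_VALUE → return 279.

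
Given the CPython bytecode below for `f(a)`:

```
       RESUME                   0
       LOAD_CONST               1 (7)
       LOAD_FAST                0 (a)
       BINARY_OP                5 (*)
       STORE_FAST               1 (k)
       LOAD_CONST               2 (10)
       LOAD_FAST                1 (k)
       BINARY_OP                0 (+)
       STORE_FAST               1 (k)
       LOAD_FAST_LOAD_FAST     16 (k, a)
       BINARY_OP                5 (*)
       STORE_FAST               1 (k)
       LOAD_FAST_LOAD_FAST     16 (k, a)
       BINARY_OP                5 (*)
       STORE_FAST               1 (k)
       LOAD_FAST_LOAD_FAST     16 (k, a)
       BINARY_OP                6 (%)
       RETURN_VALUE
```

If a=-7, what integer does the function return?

0

LOAD_CONST → push 7. Stack: [7]
LOAD_FAST a → push -7. Stack: [7, -7]
BINARY_OP * → 7 * -7 = -49. Stack: [-49]
STORE_FAST k → k=-49. Stack: []
LOAD_CONST → push 10. Stack: [10]
LOAD_FAST k → push -49. Stack: [10, -49]
BINARY_OP + → 10 + -49 = -39. Stack: [-39]
STORE_FAST k → k=-39. Stack: []
LOAD_FAST_LOAD_FAST k,a → push -39,-7. Stack: [-39, -7]
BINARY_OP * → -39 * -7 = 273. Stack: [273]
STORE_FAST k → k=273. Stack: []
LOAD_FAST_LOAD_FAST k,a → push 273,-7. Stack: [273, -7]
BINARY_OP * → 273 * -7 = -1911. Stack: [-1911]
STORE_FAST k → k=-1911. Stack: []
LOAD_FAST_LOAD_FAST k,a → push -1911,-7. Stack: [-1911, -7]
BINARY_OP % → -1911 % -7 = 0. Stack: [0]
RETURN_VALUE → return 0.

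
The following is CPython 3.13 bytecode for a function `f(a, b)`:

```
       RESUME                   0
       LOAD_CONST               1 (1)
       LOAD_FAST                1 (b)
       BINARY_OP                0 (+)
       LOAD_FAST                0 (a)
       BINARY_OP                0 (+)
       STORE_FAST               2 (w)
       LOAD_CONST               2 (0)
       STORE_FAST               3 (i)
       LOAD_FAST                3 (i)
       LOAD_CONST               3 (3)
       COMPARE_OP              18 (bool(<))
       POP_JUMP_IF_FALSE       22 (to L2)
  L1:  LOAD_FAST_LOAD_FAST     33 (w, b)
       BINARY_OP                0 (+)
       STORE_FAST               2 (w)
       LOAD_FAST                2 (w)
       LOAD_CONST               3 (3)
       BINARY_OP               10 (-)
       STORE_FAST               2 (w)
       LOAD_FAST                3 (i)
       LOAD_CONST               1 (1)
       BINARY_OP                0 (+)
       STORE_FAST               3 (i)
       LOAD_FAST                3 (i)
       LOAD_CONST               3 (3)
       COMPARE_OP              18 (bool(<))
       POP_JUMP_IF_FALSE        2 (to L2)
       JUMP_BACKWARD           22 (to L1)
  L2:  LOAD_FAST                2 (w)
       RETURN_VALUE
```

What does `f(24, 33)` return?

148

LOAD_CONST → push 1. Stack: [1]
LOAD_FAST b → push 33. Stack: [1, 33]
BINARY_OP + → 1 + 33 = 34. Stack: [34]
LOAD_FAST a → push 24. Stack: [34, 24]
BINARY_OP + → 34 + 24 = 58. Stack: [58]
STORE_FAST w → w=58. Stack: []
LOAD_CONST → push 0. Stack: [0]
STORE_FAST i → i=0. Stack: []
LOAD_FAST i → push 0. Stack: [0]
LOAD_CONST → push 3. Stack: [0, 3]
COMPARE_OP bool(<) → 0 vs 3 = True. Stack: [True]
POP_JUMP_IF_FALSE → pop True; no jump. Stack: []
LOAD_FAST_LOAD_FAST w,b → push 58,33. Stack: [58, 33]
BINARY_OP + → 58 + 33 = 91. Stack: [91]
STORE_FAST w → w=91. Stack: []
LOAD_FAST w → push 91. Stack: [91]
LOAD_CONST → push 3. Stack: [91, 3]
BINARY_OP - → 91 - 3 = 88. Stack: [88]
STORE_FAST w → w=88. Stack: []
LOAD_FAST i → push 0. Stack: [0]
LOAD_CONST → push 1. Stack: [0, 1]
BINARY_OP + → 0 + 1 = 1. Stack: [1]
STORE_FAST i → i=1. Stack: []
LOAD_FAST i → push 1. Stack: [1]
LOAD_CONST → push 3. Stack: [1, 3]
COMPARE_OP bool(<) → 1 vs 3 = True. Stack: [True]
POP_JUMP_IF_FALSE → pop True; no jump. Stack: []
LOAD_FAST_LOAD_FAST w,b → push 88,33. Stack: [88, 33]
BINARY_OP + → 88 + 33 = 121. Stack: [121]
STORE_FAST w → w=121. Stack: []
LOAD_FAST w → push 121. Stack: [121]
LOAD_CONST → push 3. Stack: [121, 3]
BINARY_OP - → 121 - 3 = 118. Stack: [118]
STORE_FAST w → w=118. Stack: []
LOAD_FAST i → push 1. Stack: [1]
LOAD_CONST → push 1. Stack: [1, 1]
BINARY_OP + → 1 + 1 = 2. Stack: [2]
STORE_FAST i → i=2. Stack: []
LOAD_FAST i → push 2. Stack: [2]
LOAD_CONST → push 3. Stack: [2, 3]
COMPARE_OP bool(<) → 2 vs 3 = True. Stack: [True]
POP_JUMP_IF_FALSE → pop True; no jump. Stack: []
LOAD_FAST_LOAD_FAST w,b → push 118,33. Stack: [118, 33]
BINARY_OP + → 118 + 33 = 151. Stack: [151]
STORE_FAST w → w=151. Stack: []
LOAD_FAST w → push 151. Stack: [151]
LOAD_CONST → push 3. Stack: [151, 3]
BINARY_OP - → 151 - 3 = 148. Stack: [148]
STORE_FAST w → w=148. Stack: []
LOAD_FAST i → push 2. Stack: [2]
LOAD_CONST → push 1. Stack: [2, 1]
BINARY_OP + → 2 + 1 = 3. Stack: [3]
STORE_FAST i → i=3. Stack: []
LOAD_FAST i → push 3. Stack: [3]
LOAD_CONST → push 3. Stack: [3, 3]
COMPARE_OP bool(<) → 3 vs 3 = False. Stack: [False]
POP_JUMP_IF_FALSE → pop False; jump. Stack: []
LOAD_FAST w → push 148. Stack: [148]
RETURN_VALUE → return 148.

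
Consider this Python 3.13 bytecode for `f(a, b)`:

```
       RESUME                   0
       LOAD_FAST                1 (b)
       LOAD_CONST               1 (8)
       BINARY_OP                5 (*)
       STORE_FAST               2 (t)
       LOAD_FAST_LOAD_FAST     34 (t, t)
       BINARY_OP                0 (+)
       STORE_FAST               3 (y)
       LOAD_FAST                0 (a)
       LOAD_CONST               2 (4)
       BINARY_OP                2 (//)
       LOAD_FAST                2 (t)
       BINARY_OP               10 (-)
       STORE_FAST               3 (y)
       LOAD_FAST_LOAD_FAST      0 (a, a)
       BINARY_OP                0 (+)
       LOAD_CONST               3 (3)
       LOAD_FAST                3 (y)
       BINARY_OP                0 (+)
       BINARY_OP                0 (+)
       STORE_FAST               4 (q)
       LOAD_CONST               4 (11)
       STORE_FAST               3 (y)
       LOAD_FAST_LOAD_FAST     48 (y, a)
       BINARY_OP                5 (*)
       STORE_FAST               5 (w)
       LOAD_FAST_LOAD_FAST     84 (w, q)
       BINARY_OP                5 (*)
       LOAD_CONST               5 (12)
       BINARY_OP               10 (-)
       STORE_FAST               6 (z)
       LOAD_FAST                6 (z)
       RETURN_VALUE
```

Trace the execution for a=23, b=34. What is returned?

-55166

LOAD_FAST b → push 34. Stack: [34]
LOAD_CONST → push 8. Stack: [34, 8]
BINARY_OP * → 34 * 8 = 272. Stack: [272]
STORE_FAST t → t=272. Stack: []
LOAD_FAST_LOAD_FAST t,t → push 272,272. Stack: [272, 272]
BINARY_OP + → 272 + 272 = 544. Stack: [544]
STORE_FAST y → y=544. Stack: []
LOAD_FAST a → push 23. Stack: [23]
LOAD_CONST → push 4. Stack: [23, 4]
BINARY_OP // → 23 // 4 = 5. Stack: [5]
LOAD_FAST t → push 272. Stack: [5, 272]
BINARY_OP - → 5 - 272 = -267. Stack: [-267]
STORE_FAST y → y=-267. Stack: []
LOAD_FAST_LOAD_FAST a,a → push 23,23. Stack: [23, 23]
BINARY_OP + → 23 + 23 = 46. Stack: [46]
LOAD_CONST → push 3. Stack: [46, 3]
LOAD_FAST y → push -267. Stack: [46, 3, -267]
BINARY_OP + → 3 + -267 = -264. Stack: [46, -264]
BINARY_OP + → 46 + -264 = -218. Stack: [-218]
STORE_FAST q → q=-218. Stack: []
LOAD_CONST → push 11. Stack: [11]
STORE_FAST y → y=11. Stack: []
LOAD_FAST_LOAD_FAST y,a → push 11,23. Stack: [11, 23]
BINARY_OP * → 11 * 23 = 253. Stack: [253]
STORE_FAST w → w=253. Stack: []
LOAD_FAST_LOAD_FAST w,q → push 253,-218. Stack: [253, -218]
BINARY_OP * → 253 * -218 = -55154. Stack: [-55154]
LOAD_CONST → push 12. Stack: [-55154, 12]
BINARY_OP - → -55154 - 12 = -55166. Stack: [-55166]
STORE_FAST z → z=-55166. Stack: []
LOAD_FAST z → push -55166. Stack: [-55166]
RETURN_VALUE → return -55166.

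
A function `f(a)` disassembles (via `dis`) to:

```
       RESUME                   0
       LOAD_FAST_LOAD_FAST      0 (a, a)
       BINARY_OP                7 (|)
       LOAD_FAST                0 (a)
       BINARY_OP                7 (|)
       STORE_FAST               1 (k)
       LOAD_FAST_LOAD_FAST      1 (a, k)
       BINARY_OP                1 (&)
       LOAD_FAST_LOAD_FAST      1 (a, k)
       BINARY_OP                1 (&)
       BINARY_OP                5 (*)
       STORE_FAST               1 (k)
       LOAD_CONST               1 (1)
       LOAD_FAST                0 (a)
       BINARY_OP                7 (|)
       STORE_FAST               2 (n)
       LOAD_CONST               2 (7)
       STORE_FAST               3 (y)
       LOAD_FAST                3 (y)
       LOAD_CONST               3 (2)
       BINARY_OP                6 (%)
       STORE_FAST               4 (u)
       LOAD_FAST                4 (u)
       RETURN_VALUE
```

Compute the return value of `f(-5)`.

LOAD_FAST_LOAD_FAST a,a → push -5,-5. Stack: [-5, -5]
BINARY_OP | → -5 | -5 = -5. Stack: [-5]
LOAD_FAST a → push -5. Stack: [-5, -5]
BINARY_OP | → -5 | -5 = -5. Stack: [-5]
STORE_FAST k → k=-5. Stack: []
LOAD_FAST_LOAD_FAST a,k → push -5,-5. Stack: [-5, -5]
BINARY_OP & → -5 & -5 = -5. Stack: [-5]
LOAD_FAST_LOAD_FAST a,k → push -5,-5. Stack: [-5, -5, -5]
BINARY_OP & → -5 & -5 = -5. Stack: [-5, -5]
BINARY_OP * → -5 * -5 = 25. Stack: [25]
STORE_FAST k → k=25. Stack: []
LOAD_CONST → push 1. Stack: [1]
LOAD_FAST a → push -5. Stack: [1, -5]
BINARY_OP | → 1 | -5 = -5. Stack: [-5]
STORE_FAST n → n=-5. Stack: []
LOAD_CONST → push 7. Stack: [7]
STORE_FAST y → y=7. Stack: []
LOAD_FAST y → push 7. Stack: [7]
LOAD_CONST → push 2. Stack: [7, 2]
BINARY_OP % → 7 % 2 = 1. Stack: [1]
STORE_FAST u → u=1. Stack: []
LOAD_FAST u → push 1. Stack: [1]
RETURN_VALUE → return 1.

1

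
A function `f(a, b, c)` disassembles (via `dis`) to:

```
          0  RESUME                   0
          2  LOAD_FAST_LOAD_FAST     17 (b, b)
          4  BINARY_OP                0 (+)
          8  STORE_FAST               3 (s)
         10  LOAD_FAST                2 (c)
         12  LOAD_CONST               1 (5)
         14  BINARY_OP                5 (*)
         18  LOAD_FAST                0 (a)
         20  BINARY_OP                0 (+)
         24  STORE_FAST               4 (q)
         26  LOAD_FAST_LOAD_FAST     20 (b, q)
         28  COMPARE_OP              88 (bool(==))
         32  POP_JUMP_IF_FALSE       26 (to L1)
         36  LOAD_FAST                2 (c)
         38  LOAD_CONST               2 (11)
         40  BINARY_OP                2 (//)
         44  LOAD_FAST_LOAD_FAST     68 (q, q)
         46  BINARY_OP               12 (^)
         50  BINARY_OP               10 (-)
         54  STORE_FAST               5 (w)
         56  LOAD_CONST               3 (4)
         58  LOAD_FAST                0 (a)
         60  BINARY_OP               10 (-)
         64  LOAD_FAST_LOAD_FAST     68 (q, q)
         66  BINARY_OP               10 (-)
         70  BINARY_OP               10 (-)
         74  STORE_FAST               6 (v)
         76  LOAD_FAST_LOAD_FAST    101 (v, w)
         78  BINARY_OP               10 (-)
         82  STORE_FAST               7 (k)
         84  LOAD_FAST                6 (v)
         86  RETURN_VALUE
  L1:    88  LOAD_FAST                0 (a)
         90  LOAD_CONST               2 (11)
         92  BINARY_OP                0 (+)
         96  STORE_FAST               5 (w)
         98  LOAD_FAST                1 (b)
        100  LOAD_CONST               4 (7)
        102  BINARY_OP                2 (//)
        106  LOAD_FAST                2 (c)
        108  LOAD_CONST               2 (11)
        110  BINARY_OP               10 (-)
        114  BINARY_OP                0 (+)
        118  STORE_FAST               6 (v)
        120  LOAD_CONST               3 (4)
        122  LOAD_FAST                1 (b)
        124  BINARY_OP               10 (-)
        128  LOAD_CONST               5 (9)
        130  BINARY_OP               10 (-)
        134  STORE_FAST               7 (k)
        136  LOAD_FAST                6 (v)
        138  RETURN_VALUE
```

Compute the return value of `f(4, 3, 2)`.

LOAD_FAST_LOAD_FAST b,b → push 3,3. Stack: [3, 3]
BINARY_OP + → 3 + 3 = 6. Stack: [6]
STORE_FAST s → s=6. Stack: []
LOAD_FAST c → push 2. Stack: [2]
LOAD_CONST → push 5. Stack: [2, 5]
BINARY_OP * → 2 * 5 = 10. Stack: [10]
LOAD_FAST a → push 4. Stack: [10, 4]
BINARY_OP + → 10 + 4 = 14. Stack: [14]
STORE_FAST q → q=14. Stack: []
LOAD_FAST_LOAD_FAST b,q → push 3,14. Stack: [3, 14]
COMPARE_OP bool(==) → 3 vs 14 = False. Stack: [False]
POP_JUMP_IF_FALSE → pop False; jump. Stack: []
LOAD_FAST a → push 4. Stack: [4]
LOAD_CONST → push 11. Stack: [4, 11]
BINARY_OP + → 4 + 11 = 15. Stack: [15]
STORE_FAST w → w=15. Stack: []
LOAD_FAST b → push 3. Stack: [3]
LOAD_CONST → push 7. Stack: [3, 7]
BINARY_OP // → 3 // 7 = 0. Stack: [0]
LOAD_FAST c → push 2. Stack: [0, 2]
LOAD_CONST → push 11. Stack: [0, 2, 11]
BINARY_OP - → 2 - 11 = -9. Stack: [0, -9]
BINARY_OP + → 0 + -9 = -9. Stack: [-9]
STORE_FAST v → v=-9. Stack: []
LOAD_CONST → push 4. Stack: [4]
LOAD_FAST b → push 3. Stack: [4, 3]
BINARY_OP - → 4 - 3 = 1. Stack: [1]
LOAD_CONST → push 9. Stack: [1, 9]
BINARY_OP - → 1 - 9 = -8. Stack: [-8]
STORE_FAST k → k=-8. Stack: []
LOAD_FAST v → push -9. Stack: [-9]
RETURN_VALUE → return -9.

-9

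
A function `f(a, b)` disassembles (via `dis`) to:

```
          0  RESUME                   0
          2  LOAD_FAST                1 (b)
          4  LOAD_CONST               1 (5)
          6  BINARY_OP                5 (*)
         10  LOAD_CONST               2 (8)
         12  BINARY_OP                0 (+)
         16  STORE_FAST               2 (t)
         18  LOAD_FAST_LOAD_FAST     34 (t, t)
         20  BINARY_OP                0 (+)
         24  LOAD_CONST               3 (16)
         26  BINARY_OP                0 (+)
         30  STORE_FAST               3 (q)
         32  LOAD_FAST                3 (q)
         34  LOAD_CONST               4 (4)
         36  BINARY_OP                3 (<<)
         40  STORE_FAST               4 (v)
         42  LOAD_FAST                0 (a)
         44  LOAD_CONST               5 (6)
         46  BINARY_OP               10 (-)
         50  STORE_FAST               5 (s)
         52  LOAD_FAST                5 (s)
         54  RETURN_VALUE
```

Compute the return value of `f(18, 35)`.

12

LOAD_FAST b → push 35. Stack: [35]
LOAD_CONST → push 5. Stack: [35, 5]
BINARY_OP * → 35 * 5 = 175. Stack: [175]
LOAD_CONST → push 8. Stack: [175, 8]
BINARY_OP + → 175 + 8 = 183. Stack: [183]
STORE_FAST t → t=183. Stack: []
LOAD_FAST_LOAD_FAST t,t → push 183,183. Stack: [183, 183]
BINARY_OP + → 183 + 183 = 366. Stack: [366]
LOAD_CONST → push 16. Stack: [366, 16]
BINARY_OP + → 366 + 16 = 382. Stack: [382]
STORE_FAST q → q=382. Stack: []
LOAD_FAST q → push 382. Stack: [382]
LOAD_CONST → push 4. Stack: [382, 4]
BINARY_OP << → 382 << 4 = 6112. Stack: [6112]
STORE_FAST v → v=6112. Stack: []
LOAD_FAST a → push 18. Stack: [18]
LOAD_CONST → push 6. Stack: [18, 6]
BINARY_OP - → 18 - 6 = 12. Stack: [12]
STORE_FAST s → s=12. Stack: []
LOAD_FAST s → push 12. Stack: [12]
RETURN_VALUE → return 12.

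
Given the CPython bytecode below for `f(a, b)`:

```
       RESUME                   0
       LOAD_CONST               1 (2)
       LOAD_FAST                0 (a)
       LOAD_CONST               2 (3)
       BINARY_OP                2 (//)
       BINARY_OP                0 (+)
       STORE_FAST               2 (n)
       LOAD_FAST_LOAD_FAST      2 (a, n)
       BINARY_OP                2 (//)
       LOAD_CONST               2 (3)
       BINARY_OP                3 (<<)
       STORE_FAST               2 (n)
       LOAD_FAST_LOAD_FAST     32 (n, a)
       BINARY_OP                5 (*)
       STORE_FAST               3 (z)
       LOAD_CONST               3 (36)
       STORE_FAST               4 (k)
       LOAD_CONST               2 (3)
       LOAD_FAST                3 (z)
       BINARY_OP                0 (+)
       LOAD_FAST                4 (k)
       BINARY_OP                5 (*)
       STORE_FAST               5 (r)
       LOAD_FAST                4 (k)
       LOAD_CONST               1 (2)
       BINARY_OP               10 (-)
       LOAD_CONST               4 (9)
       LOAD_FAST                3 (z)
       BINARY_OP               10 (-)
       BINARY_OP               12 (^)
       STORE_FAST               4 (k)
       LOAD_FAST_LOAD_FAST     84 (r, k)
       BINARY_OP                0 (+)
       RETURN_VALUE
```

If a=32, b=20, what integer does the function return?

LOAD_CONST → push 2. Stack: [2]
LOAD_FAST a → push 32. Stack: [2, 32]
LOAD_CONST → push 3. Stack: [2, 32, 3]
BINARY_OP // → 32 // 3 = 10. Stack: [2, 10]
BINARY_OP + → 2 + 10 = 12. Stack: [12]
STORE_FAST n → n=12. Stack: []
LOAD_FAST_LOAD_FAST a,n → push 32,12. Stack: [32, 12]
BINARY_OP // → 32 // 12 = 2. Stack: [2]
LOAD_CONST → push 3. Stack: [2, 3]
BINARY_OP << → 2 << 3 = 16. Stack: [16]
STORE_FAST n → n=16. Stack: []
LOAD_FAST_LOAD_FAST n,a → push 16,32. Stack: [16, 32]
BINARY_OP * → 16 * 32 = 512. Stack: [512]
STORE_FAST z → z=512. Stack: []
LOAD_CONST → push 36. Stack: [36]
STORE_FAST k → k=36. Stack: []
LOAD_CONST → push 3. Stack: [3]
LOAD_FAST z → push 512. Stack: [3, 512]
BINARY_OP + → 3 + 512 = 515. Stack: [515]
LOAD_FAST k → push 36. Stack: [515, 36]
BINARY_OP * → 515 * 36 = 18540. Stack: [18540]
STORE_FAST r → r=18540. Stack: []
LOAD_FAST k → push 36. Stack: [36]
LOAD_CONST → push 2. Stack: [36, 2]
BINARY_OP - → 36 - 2 = 34. Stack: [34]
LOAD_CONST → push 9. Stack: [34, 9]
LOAD_FAST z → push 512. Stack: [34, 9, 512]
BINARY_OP - → 9 - 512 = -503. Stack: [34, -503]
BINARY_OP ^ → 34 ^ -503 = -469. Stack: [-469]
STORE_FAST k → k=-469. Stack: []
LOAD_FAST_LOAD_FAST r,k → push 18540,-469. Stack: [18540, -469]
BINARY_OP + → 18540 + -469 = 18071. Stack: [18071]
RETURN_VALUE → return 18071.

18071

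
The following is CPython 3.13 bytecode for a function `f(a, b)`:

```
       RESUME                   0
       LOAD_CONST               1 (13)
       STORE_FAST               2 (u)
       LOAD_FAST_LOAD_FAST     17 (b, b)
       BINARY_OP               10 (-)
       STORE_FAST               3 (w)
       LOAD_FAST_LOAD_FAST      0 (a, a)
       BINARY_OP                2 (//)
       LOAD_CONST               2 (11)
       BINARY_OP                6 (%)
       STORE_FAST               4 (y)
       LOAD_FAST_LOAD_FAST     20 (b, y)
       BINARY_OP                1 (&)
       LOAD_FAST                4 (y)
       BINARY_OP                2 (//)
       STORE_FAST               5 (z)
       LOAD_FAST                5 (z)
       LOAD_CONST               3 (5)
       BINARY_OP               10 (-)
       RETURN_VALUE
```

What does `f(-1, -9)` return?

LOAD_CONST → push 13. Stack: [13]
STORE_FAST u → u=13. Stack: []
LOAD_FAST_LOAD_FAST b,b → push -9,-9. Stack: [-9, -9]
BINARY_OP - → -9 - -9 = 0. Stack: [0]
STORE_FAST w → w=0. Stack: []
LOAD_FAST_LOAD_FAST a,a → push -1,-1. Stack: [-1, -1]
BINARY_OP // → -1 // -1 = 1. Stack: [1]
LOAD_CONST → push 11. Stack: [1, 11]
BINARY_OP % → 1 % 11 = 1. Stack: [1]
STORE_FAST y → y=1. Stack: []
LOAD_FAST_LOAD_FAST b,y → push -9,1. Stack: [-9, 1]
BINARY_OP & → -9 & 1 = 1. Stack: [1]
LOAD_FAST y → push 1. Stack: [1, 1]
BINARY_OP // → 1 // 1 = 1. Stack: [1]
STORE_FAST z → z=1. Stack: []
LOAD_FAST z → push 1. Stack: [1]
LOAD_CONST → push 5. Stack: [1, 5]
BINARY_OP - → 1 - 5 = -4. Stack: [-4]
RETURN_VALUE → return -4.

-4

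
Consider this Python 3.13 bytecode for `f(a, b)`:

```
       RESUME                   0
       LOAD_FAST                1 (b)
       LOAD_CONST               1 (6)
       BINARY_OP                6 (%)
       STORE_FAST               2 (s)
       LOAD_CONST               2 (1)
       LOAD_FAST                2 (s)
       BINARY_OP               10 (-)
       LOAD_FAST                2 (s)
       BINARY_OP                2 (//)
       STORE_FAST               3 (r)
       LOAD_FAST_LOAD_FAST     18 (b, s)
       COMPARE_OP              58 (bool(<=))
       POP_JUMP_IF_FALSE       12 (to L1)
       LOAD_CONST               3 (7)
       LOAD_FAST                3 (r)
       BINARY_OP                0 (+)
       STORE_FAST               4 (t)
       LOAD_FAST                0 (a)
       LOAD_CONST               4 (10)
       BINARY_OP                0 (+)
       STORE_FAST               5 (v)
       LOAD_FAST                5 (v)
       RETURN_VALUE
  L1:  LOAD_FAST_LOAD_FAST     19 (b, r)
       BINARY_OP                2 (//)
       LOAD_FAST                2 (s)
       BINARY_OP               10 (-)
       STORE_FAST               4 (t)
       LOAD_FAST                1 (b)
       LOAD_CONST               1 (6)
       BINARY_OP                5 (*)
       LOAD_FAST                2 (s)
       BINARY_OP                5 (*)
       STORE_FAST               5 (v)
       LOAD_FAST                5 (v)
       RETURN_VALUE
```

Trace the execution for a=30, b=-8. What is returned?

LOAD_FAST b → push -8. Stack: [-8]
LOAD_CONST → push 6. Stack: [-8, 6]
BINARY_OP % → -8 % 6 = 4. Stack: [4]
STORE_FAST s → s=4. Stack: []
LOAD_CONST → push 1. Stack: [1]
LOAD_FAST s → push 4. Stack: [1, 4]
BINARY_OP - → 1 - 4 = -3. Stack: [-3]
LOAD_FAST s → push 4. Stack: [-3, 4]
BINARY_OP // → -3 // 4 = -1. Stack: [-1]
STORE_FAST r → r=-1. Stack: []
LOAD_FAST_LOAD_FAST b,s → push -8,4. Stack: [-8, 4]
COMPARE_OP bool(<=) → -8 vs 4 = True. Stack: [True]
POP_JUMP_IF_FALSE → pop True; no jump. Stack: []
LOAD_CONST → push 7. Stack: [7]
LOAD_FAST r → push -1. Stack: [7, -1]
BINARY_OP + → 7 + -1 = 6. Stack: [6]
STORE_FAST t → t=6. Stack: []
LOAD_FAST a → push 30. Stack: [30]
LOAD_CONST → push 10. Stack: [30, 10]
BINARY_OP + → 30 + 10 = 40. Stack: [40]
STORE_FAST v → v=40. Stack: []
LOAD_FAST v → push 40. Stack: [40]
RETURN_VALUE → return 40.

40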